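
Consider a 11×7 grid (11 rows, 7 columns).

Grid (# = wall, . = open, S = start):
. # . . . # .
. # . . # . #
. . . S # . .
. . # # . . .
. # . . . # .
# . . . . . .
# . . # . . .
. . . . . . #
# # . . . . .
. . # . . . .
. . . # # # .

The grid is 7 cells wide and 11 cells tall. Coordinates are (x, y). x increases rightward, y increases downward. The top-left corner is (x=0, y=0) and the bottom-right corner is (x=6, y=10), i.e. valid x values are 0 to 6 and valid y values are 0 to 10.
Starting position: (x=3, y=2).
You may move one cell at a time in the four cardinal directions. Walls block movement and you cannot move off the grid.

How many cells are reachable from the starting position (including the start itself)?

Answer: Reachable cells: 14

Derivation:
BFS flood-fill from (x=3, y=2):
  Distance 0: (x=3, y=2)
  Distance 1: (x=3, y=1), (x=2, y=2)
  Distance 2: (x=3, y=0), (x=2, y=1), (x=1, y=2)
  Distance 3: (x=2, y=0), (x=4, y=0), (x=0, y=2), (x=1, y=3)
  Distance 4: (x=0, y=1), (x=0, y=3)
  Distance 5: (x=0, y=0), (x=0, y=4)
Total reachable: 14 (grid has 57 open cells total)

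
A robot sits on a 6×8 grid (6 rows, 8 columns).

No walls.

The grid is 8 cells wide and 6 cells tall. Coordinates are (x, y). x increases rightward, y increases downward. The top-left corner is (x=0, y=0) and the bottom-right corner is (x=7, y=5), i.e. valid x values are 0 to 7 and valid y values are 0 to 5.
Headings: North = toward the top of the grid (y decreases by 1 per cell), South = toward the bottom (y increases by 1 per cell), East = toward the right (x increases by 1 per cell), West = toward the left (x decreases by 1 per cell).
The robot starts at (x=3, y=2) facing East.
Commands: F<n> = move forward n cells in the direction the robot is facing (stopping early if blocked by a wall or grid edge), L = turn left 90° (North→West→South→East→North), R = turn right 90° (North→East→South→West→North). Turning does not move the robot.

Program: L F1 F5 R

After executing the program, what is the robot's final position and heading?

Answer: Final position: (x=3, y=0), facing East

Derivation:
Start: (x=3, y=2), facing East
  L: turn left, now facing North
  F1: move forward 1, now at (x=3, y=1)
  F5: move forward 1/5 (blocked), now at (x=3, y=0)
  R: turn right, now facing East
Final: (x=3, y=0), facing East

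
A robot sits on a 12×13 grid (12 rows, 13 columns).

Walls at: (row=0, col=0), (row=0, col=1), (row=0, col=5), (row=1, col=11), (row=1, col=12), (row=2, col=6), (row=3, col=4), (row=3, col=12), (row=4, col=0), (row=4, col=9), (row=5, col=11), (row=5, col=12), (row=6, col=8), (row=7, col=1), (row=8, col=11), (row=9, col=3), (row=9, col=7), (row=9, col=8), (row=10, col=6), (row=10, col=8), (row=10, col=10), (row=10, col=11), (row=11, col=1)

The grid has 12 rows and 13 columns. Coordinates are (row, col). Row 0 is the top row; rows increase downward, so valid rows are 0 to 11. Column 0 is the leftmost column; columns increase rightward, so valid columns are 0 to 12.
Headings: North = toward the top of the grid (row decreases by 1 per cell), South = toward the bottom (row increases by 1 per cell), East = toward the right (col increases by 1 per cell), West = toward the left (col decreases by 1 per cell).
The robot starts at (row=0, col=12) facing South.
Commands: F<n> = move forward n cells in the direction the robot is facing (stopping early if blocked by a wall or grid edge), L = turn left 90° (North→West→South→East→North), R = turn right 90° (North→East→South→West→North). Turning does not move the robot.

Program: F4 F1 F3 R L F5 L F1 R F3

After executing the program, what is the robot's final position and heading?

Answer: Final position: (row=0, col=12), facing South

Derivation:
Start: (row=0, col=12), facing South
  F4: move forward 0/4 (blocked), now at (row=0, col=12)
  F1: move forward 0/1 (blocked), now at (row=0, col=12)
  F3: move forward 0/3 (blocked), now at (row=0, col=12)
  R: turn right, now facing West
  L: turn left, now facing South
  F5: move forward 0/5 (blocked), now at (row=0, col=12)
  L: turn left, now facing East
  F1: move forward 0/1 (blocked), now at (row=0, col=12)
  R: turn right, now facing South
  F3: move forward 0/3 (blocked), now at (row=0, col=12)
Final: (row=0, col=12), facing South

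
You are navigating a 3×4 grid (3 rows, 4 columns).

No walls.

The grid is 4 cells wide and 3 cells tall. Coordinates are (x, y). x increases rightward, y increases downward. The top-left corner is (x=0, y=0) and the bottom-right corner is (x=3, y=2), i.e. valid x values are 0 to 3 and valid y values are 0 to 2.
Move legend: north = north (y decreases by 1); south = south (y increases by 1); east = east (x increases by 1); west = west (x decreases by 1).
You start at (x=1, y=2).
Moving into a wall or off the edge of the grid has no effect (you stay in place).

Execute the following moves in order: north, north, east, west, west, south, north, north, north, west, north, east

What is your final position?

Start: (x=1, y=2)
  north (north): (x=1, y=2) -> (x=1, y=1)
  north (north): (x=1, y=1) -> (x=1, y=0)
  east (east): (x=1, y=0) -> (x=2, y=0)
  west (west): (x=2, y=0) -> (x=1, y=0)
  west (west): (x=1, y=0) -> (x=0, y=0)
  south (south): (x=0, y=0) -> (x=0, y=1)
  north (north): (x=0, y=1) -> (x=0, y=0)
  north (north): blocked, stay at (x=0, y=0)
  north (north): blocked, stay at (x=0, y=0)
  west (west): blocked, stay at (x=0, y=0)
  north (north): blocked, stay at (x=0, y=0)
  east (east): (x=0, y=0) -> (x=1, y=0)
Final: (x=1, y=0)

Answer: Final position: (x=1, y=0)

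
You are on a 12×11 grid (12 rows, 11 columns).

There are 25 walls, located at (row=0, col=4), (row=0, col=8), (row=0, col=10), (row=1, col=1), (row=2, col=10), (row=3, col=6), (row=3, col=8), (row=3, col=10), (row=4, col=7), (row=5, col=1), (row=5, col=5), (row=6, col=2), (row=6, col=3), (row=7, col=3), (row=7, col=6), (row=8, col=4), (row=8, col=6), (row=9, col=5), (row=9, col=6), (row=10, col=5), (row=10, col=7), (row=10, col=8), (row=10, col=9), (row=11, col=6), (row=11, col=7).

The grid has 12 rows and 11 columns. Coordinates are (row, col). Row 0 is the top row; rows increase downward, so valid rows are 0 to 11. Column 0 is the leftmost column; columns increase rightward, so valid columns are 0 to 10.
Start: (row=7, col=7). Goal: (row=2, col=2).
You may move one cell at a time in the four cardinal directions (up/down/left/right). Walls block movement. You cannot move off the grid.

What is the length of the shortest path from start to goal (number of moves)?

Answer: Shortest path length: 10

Derivation:
BFS from (row=7, col=7) until reaching (row=2, col=2):
  Distance 0: (row=7, col=7)
  Distance 1: (row=6, col=7), (row=7, col=8), (row=8, col=7)
  Distance 2: (row=5, col=7), (row=6, col=6), (row=6, col=8), (row=7, col=9), (row=8, col=8), (row=9, col=7)
  Distance 3: (row=5, col=6), (row=5, col=8), (row=6, col=5), (row=6, col=9), (row=7, col=10), (row=8, col=9), (row=9, col=8)
  Distance 4: (row=4, col=6), (row=4, col=8), (row=5, col=9), (row=6, col=4), (row=6, col=10), (row=7, col=5), (row=8, col=10), (row=9, col=9)
  Distance 5: (row=4, col=5), (row=4, col=9), (row=5, col=4), (row=5, col=10), (row=7, col=4), (row=8, col=5), (row=9, col=10)
  Distance 6: (row=3, col=5), (row=3, col=9), (row=4, col=4), (row=4, col=10), (row=5, col=3), (row=10, col=10)
  Distance 7: (row=2, col=5), (row=2, col=9), (row=3, col=4), (row=4, col=3), (row=5, col=2), (row=11, col=10)
  Distance 8: (row=1, col=5), (row=1, col=9), (row=2, col=4), (row=2, col=6), (row=2, col=8), (row=3, col=3), (row=4, col=2), (row=11, col=9)
  Distance 9: (row=0, col=5), (row=0, col=9), (row=1, col=4), (row=1, col=6), (row=1, col=8), (row=1, col=10), (row=2, col=3), (row=2, col=7), (row=3, col=2), (row=4, col=1), (row=11, col=8)
  Distance 10: (row=0, col=6), (row=1, col=3), (row=1, col=7), (row=2, col=2), (row=3, col=1), (row=3, col=7), (row=4, col=0)  <- goal reached here
One shortest path (10 moves): (row=7, col=7) -> (row=6, col=7) -> (row=6, col=6) -> (row=6, col=5) -> (row=6, col=4) -> (row=5, col=4) -> (row=5, col=3) -> (row=5, col=2) -> (row=4, col=2) -> (row=3, col=2) -> (row=2, col=2)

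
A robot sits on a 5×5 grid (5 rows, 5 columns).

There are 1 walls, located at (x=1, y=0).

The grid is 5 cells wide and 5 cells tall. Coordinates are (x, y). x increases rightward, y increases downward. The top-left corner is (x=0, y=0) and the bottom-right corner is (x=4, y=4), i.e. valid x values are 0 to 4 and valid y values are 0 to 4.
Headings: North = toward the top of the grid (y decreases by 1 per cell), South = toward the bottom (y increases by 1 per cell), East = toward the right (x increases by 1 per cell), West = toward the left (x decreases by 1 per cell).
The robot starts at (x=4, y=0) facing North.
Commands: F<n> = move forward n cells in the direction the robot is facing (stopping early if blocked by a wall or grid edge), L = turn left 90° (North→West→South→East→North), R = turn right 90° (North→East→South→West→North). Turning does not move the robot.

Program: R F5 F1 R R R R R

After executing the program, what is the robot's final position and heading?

Answer: Final position: (x=4, y=0), facing South

Derivation:
Start: (x=4, y=0), facing North
  R: turn right, now facing East
  F5: move forward 0/5 (blocked), now at (x=4, y=0)
  F1: move forward 0/1 (blocked), now at (x=4, y=0)
  R: turn right, now facing South
  R: turn right, now facing West
  R: turn right, now facing North
  R: turn right, now facing East
  R: turn right, now facing South
Final: (x=4, y=0), facing South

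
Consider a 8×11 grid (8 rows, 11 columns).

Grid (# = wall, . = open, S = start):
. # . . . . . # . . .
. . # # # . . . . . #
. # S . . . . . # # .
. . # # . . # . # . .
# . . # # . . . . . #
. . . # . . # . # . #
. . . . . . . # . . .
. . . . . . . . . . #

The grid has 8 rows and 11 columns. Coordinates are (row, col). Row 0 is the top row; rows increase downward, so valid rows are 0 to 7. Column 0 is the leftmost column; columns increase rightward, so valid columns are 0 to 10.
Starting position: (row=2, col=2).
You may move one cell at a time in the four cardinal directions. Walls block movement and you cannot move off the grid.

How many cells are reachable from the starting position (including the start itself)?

Answer: Reachable cells: 65

Derivation:
BFS flood-fill from (row=2, col=2):
  Distance 0: (row=2, col=2)
  Distance 1: (row=2, col=3)
  Distance 2: (row=2, col=4)
  Distance 3: (row=2, col=5), (row=3, col=4)
  Distance 4: (row=1, col=5), (row=2, col=6), (row=3, col=5)
  Distance 5: (row=0, col=5), (row=1, col=6), (row=2, col=7), (row=4, col=5)
  Distance 6: (row=0, col=4), (row=0, col=6), (row=1, col=7), (row=3, col=7), (row=4, col=6), (row=5, col=5)
  Distance 7: (row=0, col=3), (row=1, col=8), (row=4, col=7), (row=5, col=4), (row=6, col=5)
  Distance 8: (row=0, col=2), (row=0, col=8), (row=1, col=9), (row=4, col=8), (row=5, col=7), (row=6, col=4), (row=6, col=6), (row=7, col=5)
  Distance 9: (row=0, col=9), (row=4, col=9), (row=6, col=3), (row=7, col=4), (row=7, col=6)
  Distance 10: (row=0, col=10), (row=3, col=9), (row=5, col=9), (row=6, col=2), (row=7, col=3), (row=7, col=7)
  Distance 11: (row=3, col=10), (row=5, col=2), (row=6, col=1), (row=6, col=9), (row=7, col=2), (row=7, col=8)
  Distance 12: (row=2, col=10), (row=4, col=2), (row=5, col=1), (row=6, col=0), (row=6, col=8), (row=6, col=10), (row=7, col=1), (row=7, col=9)
  Distance 13: (row=4, col=1), (row=5, col=0), (row=7, col=0)
  Distance 14: (row=3, col=1)
  Distance 15: (row=3, col=0)
  Distance 16: (row=2, col=0)
  Distance 17: (row=1, col=0)
  Distance 18: (row=0, col=0), (row=1, col=1)
Total reachable: 65 (grid has 65 open cells total)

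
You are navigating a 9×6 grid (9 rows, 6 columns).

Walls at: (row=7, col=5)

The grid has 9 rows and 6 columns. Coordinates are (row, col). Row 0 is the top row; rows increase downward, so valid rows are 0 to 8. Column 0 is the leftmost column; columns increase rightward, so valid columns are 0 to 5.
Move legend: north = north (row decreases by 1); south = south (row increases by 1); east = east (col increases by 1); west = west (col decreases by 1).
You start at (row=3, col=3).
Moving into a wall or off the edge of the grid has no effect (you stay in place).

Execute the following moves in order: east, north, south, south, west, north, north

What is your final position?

Answer: Final position: (row=2, col=3)

Derivation:
Start: (row=3, col=3)
  east (east): (row=3, col=3) -> (row=3, col=4)
  north (north): (row=3, col=4) -> (row=2, col=4)
  south (south): (row=2, col=4) -> (row=3, col=4)
  south (south): (row=3, col=4) -> (row=4, col=4)
  west (west): (row=4, col=4) -> (row=4, col=3)
  north (north): (row=4, col=3) -> (row=3, col=3)
  north (north): (row=3, col=3) -> (row=2, col=3)
Final: (row=2, col=3)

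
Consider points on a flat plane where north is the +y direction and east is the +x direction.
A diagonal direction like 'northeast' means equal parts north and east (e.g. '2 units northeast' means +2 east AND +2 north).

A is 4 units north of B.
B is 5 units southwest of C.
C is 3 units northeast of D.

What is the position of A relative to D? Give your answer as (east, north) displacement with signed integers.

Answer: A is at (east=-2, north=2) relative to D.

Derivation:
Place D at the origin (east=0, north=0).
  C is 3 units northeast of D: delta (east=+3, north=+3); C at (east=3, north=3).
  B is 5 units southwest of C: delta (east=-5, north=-5); B at (east=-2, north=-2).
  A is 4 units north of B: delta (east=+0, north=+4); A at (east=-2, north=2).
Therefore A relative to D: (east=-2, north=2).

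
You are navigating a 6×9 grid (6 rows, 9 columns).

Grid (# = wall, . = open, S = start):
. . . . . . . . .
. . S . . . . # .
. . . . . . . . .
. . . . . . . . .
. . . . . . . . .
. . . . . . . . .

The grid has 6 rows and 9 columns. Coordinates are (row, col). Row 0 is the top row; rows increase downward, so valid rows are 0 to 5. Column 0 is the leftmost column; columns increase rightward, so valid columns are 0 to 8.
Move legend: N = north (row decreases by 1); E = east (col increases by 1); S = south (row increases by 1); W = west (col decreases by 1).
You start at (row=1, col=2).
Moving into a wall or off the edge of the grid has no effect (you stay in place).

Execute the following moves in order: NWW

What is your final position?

Start: (row=1, col=2)
  N (north): (row=1, col=2) -> (row=0, col=2)
  W (west): (row=0, col=2) -> (row=0, col=1)
  W (west): (row=0, col=1) -> (row=0, col=0)
Final: (row=0, col=0)

Answer: Final position: (row=0, col=0)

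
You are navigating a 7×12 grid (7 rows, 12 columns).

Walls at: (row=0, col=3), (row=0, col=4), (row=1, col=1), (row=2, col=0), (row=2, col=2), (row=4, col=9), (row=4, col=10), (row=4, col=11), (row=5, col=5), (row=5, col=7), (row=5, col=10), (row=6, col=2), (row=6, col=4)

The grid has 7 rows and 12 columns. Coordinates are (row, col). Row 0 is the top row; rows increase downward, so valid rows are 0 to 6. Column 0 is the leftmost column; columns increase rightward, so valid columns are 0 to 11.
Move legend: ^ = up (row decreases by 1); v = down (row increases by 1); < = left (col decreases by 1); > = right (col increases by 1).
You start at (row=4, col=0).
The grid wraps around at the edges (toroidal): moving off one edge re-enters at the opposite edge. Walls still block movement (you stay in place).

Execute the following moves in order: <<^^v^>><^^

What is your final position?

Answer: Final position: (row=2, col=1)

Derivation:
Start: (row=4, col=0)
  < (left): blocked, stay at (row=4, col=0)
  < (left): blocked, stay at (row=4, col=0)
  ^ (up): (row=4, col=0) -> (row=3, col=0)
  ^ (up): blocked, stay at (row=3, col=0)
  v (down): (row=3, col=0) -> (row=4, col=0)
  ^ (up): (row=4, col=0) -> (row=3, col=0)
  > (right): (row=3, col=0) -> (row=3, col=1)
  > (right): (row=3, col=1) -> (row=3, col=2)
  < (left): (row=3, col=2) -> (row=3, col=1)
  ^ (up): (row=3, col=1) -> (row=2, col=1)
  ^ (up): blocked, stay at (row=2, col=1)
Final: (row=2, col=1)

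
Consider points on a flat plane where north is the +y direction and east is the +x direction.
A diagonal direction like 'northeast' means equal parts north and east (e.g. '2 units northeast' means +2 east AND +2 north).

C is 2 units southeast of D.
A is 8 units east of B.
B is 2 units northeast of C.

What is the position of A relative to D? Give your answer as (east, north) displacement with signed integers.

Answer: A is at (east=12, north=0) relative to D.

Derivation:
Place D at the origin (east=0, north=0).
  C is 2 units southeast of D: delta (east=+2, north=-2); C at (east=2, north=-2).
  B is 2 units northeast of C: delta (east=+2, north=+2); B at (east=4, north=0).
  A is 8 units east of B: delta (east=+8, north=+0); A at (east=12, north=0).
Therefore A relative to D: (east=12, north=0).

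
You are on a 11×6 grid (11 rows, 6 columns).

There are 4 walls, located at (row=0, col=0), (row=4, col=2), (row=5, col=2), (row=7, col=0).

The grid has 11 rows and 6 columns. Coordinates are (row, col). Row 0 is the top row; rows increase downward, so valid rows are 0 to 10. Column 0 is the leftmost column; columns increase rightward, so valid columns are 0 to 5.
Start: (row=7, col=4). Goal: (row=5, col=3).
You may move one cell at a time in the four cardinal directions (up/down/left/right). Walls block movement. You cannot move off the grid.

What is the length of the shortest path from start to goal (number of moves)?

Answer: Shortest path length: 3

Derivation:
BFS from (row=7, col=4) until reaching (row=5, col=3):
  Distance 0: (row=7, col=4)
  Distance 1: (row=6, col=4), (row=7, col=3), (row=7, col=5), (row=8, col=4)
  Distance 2: (row=5, col=4), (row=6, col=3), (row=6, col=5), (row=7, col=2), (row=8, col=3), (row=8, col=5), (row=9, col=4)
  Distance 3: (row=4, col=4), (row=5, col=3), (row=5, col=5), (row=6, col=2), (row=7, col=1), (row=8, col=2), (row=9, col=3), (row=9, col=5), (row=10, col=4)  <- goal reached here
One shortest path (3 moves): (row=7, col=4) -> (row=7, col=3) -> (row=6, col=3) -> (row=5, col=3)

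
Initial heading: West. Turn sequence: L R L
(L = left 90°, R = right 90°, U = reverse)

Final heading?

Start: West
  L (left (90° counter-clockwise)) -> South
  R (right (90° clockwise)) -> West
  L (left (90° counter-clockwise)) -> South
Final: South

Answer: Final heading: South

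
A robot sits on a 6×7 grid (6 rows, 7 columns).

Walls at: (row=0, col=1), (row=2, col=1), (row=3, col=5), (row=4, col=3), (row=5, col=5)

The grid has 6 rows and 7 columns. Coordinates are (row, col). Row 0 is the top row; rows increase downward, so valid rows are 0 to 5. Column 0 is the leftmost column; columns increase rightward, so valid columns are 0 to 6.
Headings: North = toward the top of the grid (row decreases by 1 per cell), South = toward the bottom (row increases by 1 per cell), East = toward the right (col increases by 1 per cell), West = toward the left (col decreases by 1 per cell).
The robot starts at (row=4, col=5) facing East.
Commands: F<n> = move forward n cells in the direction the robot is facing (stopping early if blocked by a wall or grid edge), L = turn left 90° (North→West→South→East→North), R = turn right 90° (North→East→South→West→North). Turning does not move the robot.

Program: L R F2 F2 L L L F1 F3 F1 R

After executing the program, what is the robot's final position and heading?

Start: (row=4, col=5), facing East
  L: turn left, now facing North
  R: turn right, now facing East
  F2: move forward 1/2 (blocked), now at (row=4, col=6)
  F2: move forward 0/2 (blocked), now at (row=4, col=6)
  L: turn left, now facing North
  L: turn left, now facing West
  L: turn left, now facing South
  F1: move forward 1, now at (row=5, col=6)
  F3: move forward 0/3 (blocked), now at (row=5, col=6)
  F1: move forward 0/1 (blocked), now at (row=5, col=6)
  R: turn right, now facing West
Final: (row=5, col=6), facing West

Answer: Final position: (row=5, col=6), facing West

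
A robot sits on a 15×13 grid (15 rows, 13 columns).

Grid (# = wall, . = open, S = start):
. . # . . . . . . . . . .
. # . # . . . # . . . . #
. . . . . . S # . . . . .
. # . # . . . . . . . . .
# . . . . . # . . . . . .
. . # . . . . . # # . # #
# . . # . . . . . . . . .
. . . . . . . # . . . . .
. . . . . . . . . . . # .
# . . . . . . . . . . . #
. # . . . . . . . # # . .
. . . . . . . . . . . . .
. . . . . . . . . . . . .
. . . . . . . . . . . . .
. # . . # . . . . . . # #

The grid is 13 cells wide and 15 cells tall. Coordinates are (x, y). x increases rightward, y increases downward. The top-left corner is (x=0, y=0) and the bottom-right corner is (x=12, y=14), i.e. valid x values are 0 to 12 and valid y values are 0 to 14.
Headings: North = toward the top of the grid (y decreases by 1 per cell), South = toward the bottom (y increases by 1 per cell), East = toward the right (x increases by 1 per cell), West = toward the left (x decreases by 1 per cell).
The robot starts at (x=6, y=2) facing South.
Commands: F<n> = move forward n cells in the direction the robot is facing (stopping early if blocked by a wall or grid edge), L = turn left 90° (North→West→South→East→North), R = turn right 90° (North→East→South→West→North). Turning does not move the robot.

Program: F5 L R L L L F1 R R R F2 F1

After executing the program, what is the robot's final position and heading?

Answer: Final position: (x=5, y=6), facing South

Derivation:
Start: (x=6, y=2), facing South
  F5: move forward 1/5 (blocked), now at (x=6, y=3)
  L: turn left, now facing East
  R: turn right, now facing South
  L: turn left, now facing East
  L: turn left, now facing North
  L: turn left, now facing West
  F1: move forward 1, now at (x=5, y=3)
  R: turn right, now facing North
  R: turn right, now facing East
  R: turn right, now facing South
  F2: move forward 2, now at (x=5, y=5)
  F1: move forward 1, now at (x=5, y=6)
Final: (x=5, y=6), facing South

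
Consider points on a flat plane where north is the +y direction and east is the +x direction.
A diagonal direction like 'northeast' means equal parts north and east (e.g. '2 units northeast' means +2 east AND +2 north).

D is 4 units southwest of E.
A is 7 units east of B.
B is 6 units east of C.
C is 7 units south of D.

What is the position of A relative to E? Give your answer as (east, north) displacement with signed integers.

Answer: A is at (east=9, north=-11) relative to E.

Derivation:
Place E at the origin (east=0, north=0).
  D is 4 units southwest of E: delta (east=-4, north=-4); D at (east=-4, north=-4).
  C is 7 units south of D: delta (east=+0, north=-7); C at (east=-4, north=-11).
  B is 6 units east of C: delta (east=+6, north=+0); B at (east=2, north=-11).
  A is 7 units east of B: delta (east=+7, north=+0); A at (east=9, north=-11).
Therefore A relative to E: (east=9, north=-11).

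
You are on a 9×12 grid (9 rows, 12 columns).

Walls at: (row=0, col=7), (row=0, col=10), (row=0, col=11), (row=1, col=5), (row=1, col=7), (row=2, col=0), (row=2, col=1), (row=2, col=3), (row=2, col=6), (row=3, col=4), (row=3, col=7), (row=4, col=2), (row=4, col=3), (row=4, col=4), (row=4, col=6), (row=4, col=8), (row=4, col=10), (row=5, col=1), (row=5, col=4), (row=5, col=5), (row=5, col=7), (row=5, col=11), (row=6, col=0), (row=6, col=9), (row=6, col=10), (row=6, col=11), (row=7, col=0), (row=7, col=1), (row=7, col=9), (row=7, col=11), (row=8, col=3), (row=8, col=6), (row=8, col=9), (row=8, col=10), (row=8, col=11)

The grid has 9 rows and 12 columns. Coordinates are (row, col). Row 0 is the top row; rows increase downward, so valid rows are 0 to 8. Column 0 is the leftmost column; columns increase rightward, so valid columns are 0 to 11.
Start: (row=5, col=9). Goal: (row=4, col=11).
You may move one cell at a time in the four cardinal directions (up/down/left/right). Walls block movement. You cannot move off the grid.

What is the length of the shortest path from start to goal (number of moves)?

BFS from (row=5, col=9) until reaching (row=4, col=11):
  Distance 0: (row=5, col=9)
  Distance 1: (row=4, col=9), (row=5, col=8), (row=5, col=10)
  Distance 2: (row=3, col=9), (row=6, col=8)
  Distance 3: (row=2, col=9), (row=3, col=8), (row=3, col=10), (row=6, col=7), (row=7, col=8)
  Distance 4: (row=1, col=9), (row=2, col=8), (row=2, col=10), (row=3, col=11), (row=6, col=6), (row=7, col=7), (row=8, col=8)
  Distance 5: (row=0, col=9), (row=1, col=8), (row=1, col=10), (row=2, col=7), (row=2, col=11), (row=4, col=11), (row=5, col=6), (row=6, col=5), (row=7, col=6), (row=8, col=7)  <- goal reached here
One shortest path (5 moves): (row=5, col=9) -> (row=4, col=9) -> (row=3, col=9) -> (row=3, col=10) -> (row=3, col=11) -> (row=4, col=11)

Answer: Shortest path length: 5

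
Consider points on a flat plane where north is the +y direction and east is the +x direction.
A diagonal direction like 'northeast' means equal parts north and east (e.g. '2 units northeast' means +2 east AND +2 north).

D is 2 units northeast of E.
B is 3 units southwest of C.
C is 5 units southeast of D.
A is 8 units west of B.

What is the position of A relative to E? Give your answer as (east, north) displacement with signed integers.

Answer: A is at (east=-4, north=-6) relative to E.

Derivation:
Place E at the origin (east=0, north=0).
  D is 2 units northeast of E: delta (east=+2, north=+2); D at (east=2, north=2).
  C is 5 units southeast of D: delta (east=+5, north=-5); C at (east=7, north=-3).
  B is 3 units southwest of C: delta (east=-3, north=-3); B at (east=4, north=-6).
  A is 8 units west of B: delta (east=-8, north=+0); A at (east=-4, north=-6).
Therefore A relative to E: (east=-4, north=-6).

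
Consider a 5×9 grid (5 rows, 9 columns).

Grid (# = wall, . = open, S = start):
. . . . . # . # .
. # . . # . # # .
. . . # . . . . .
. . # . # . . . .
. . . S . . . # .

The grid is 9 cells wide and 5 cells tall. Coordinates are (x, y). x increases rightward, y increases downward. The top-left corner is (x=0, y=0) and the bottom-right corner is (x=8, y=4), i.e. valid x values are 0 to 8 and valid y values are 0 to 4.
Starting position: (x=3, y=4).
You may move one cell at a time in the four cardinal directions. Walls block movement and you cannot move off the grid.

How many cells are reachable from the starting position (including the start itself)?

BFS flood-fill from (x=3, y=4):
  Distance 0: (x=3, y=4)
  Distance 1: (x=3, y=3), (x=2, y=4), (x=4, y=4)
  Distance 2: (x=1, y=4), (x=5, y=4)
  Distance 3: (x=1, y=3), (x=5, y=3), (x=0, y=4), (x=6, y=4)
  Distance 4: (x=1, y=2), (x=5, y=2), (x=0, y=3), (x=6, y=3)
  Distance 5: (x=5, y=1), (x=0, y=2), (x=2, y=2), (x=4, y=2), (x=6, y=2), (x=7, y=3)
  Distance 6: (x=0, y=1), (x=2, y=1), (x=7, y=2), (x=8, y=3)
  Distance 7: (x=0, y=0), (x=2, y=0), (x=3, y=1), (x=8, y=2), (x=8, y=4)
  Distance 8: (x=1, y=0), (x=3, y=0), (x=8, y=1)
  Distance 9: (x=4, y=0), (x=8, y=0)
Total reachable: 34 (grid has 35 open cells total)

Answer: Reachable cells: 34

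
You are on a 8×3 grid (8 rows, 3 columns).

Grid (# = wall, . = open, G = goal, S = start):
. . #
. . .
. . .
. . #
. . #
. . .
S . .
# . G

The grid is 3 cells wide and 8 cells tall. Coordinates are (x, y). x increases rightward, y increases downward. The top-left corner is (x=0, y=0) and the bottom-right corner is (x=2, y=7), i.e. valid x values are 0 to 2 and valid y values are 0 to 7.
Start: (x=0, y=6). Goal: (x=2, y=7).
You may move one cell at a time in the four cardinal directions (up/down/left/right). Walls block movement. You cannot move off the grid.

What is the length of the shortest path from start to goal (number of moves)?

BFS from (x=0, y=6) until reaching (x=2, y=7):
  Distance 0: (x=0, y=6)
  Distance 1: (x=0, y=5), (x=1, y=6)
  Distance 2: (x=0, y=4), (x=1, y=5), (x=2, y=6), (x=1, y=7)
  Distance 3: (x=0, y=3), (x=1, y=4), (x=2, y=5), (x=2, y=7)  <- goal reached here
One shortest path (3 moves): (x=0, y=6) -> (x=1, y=6) -> (x=2, y=6) -> (x=2, y=7)

Answer: Shortest path length: 3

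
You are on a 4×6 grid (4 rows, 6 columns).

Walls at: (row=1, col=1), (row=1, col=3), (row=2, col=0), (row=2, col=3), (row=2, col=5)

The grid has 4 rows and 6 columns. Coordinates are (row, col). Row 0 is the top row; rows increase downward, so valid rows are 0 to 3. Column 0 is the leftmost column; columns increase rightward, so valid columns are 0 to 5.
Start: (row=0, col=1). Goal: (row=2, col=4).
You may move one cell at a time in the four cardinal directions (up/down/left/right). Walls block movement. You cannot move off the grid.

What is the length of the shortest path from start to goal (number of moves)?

Answer: Shortest path length: 5

Derivation:
BFS from (row=0, col=1) until reaching (row=2, col=4):
  Distance 0: (row=0, col=1)
  Distance 1: (row=0, col=0), (row=0, col=2)
  Distance 2: (row=0, col=3), (row=1, col=0), (row=1, col=2)
  Distance 3: (row=0, col=4), (row=2, col=2)
  Distance 4: (row=0, col=5), (row=1, col=4), (row=2, col=1), (row=3, col=2)
  Distance 5: (row=1, col=5), (row=2, col=4), (row=3, col=1), (row=3, col=3)  <- goal reached here
One shortest path (5 moves): (row=0, col=1) -> (row=0, col=2) -> (row=0, col=3) -> (row=0, col=4) -> (row=1, col=4) -> (row=2, col=4)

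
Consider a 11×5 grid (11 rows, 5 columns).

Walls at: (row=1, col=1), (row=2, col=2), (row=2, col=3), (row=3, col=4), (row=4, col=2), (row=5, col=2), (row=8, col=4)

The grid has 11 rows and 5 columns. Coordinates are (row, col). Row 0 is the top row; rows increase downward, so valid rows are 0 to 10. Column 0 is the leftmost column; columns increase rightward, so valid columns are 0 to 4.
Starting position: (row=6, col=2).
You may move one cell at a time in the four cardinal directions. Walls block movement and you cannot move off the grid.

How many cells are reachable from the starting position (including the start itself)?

Answer: Reachable cells: 48

Derivation:
BFS flood-fill from (row=6, col=2):
  Distance 0: (row=6, col=2)
  Distance 1: (row=6, col=1), (row=6, col=3), (row=7, col=2)
  Distance 2: (row=5, col=1), (row=5, col=3), (row=6, col=0), (row=6, col=4), (row=7, col=1), (row=7, col=3), (row=8, col=2)
  Distance 3: (row=4, col=1), (row=4, col=3), (row=5, col=0), (row=5, col=4), (row=7, col=0), (row=7, col=4), (row=8, col=1), (row=8, col=3), (row=9, col=2)
  Distance 4: (row=3, col=1), (row=3, col=3), (row=4, col=0), (row=4, col=4), (row=8, col=0), (row=9, col=1), (row=9, col=3), (row=10, col=2)
  Distance 5: (row=2, col=1), (row=3, col=0), (row=3, col=2), (row=9, col=0), (row=9, col=4), (row=10, col=1), (row=10, col=3)
  Distance 6: (row=2, col=0), (row=10, col=0), (row=10, col=4)
  Distance 7: (row=1, col=0)
  Distance 8: (row=0, col=0)
  Distance 9: (row=0, col=1)
  Distance 10: (row=0, col=2)
  Distance 11: (row=0, col=3), (row=1, col=2)
  Distance 12: (row=0, col=4), (row=1, col=3)
  Distance 13: (row=1, col=4)
  Distance 14: (row=2, col=4)
Total reachable: 48 (grid has 48 open cells total)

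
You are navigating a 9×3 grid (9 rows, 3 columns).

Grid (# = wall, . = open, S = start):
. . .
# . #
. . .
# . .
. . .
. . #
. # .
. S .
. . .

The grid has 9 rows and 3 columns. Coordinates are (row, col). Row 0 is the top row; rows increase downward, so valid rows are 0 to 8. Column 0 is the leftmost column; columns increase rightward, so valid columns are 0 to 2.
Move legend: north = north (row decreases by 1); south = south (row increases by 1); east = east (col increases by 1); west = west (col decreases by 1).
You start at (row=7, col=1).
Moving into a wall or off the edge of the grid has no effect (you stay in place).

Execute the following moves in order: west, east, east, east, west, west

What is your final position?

Start: (row=7, col=1)
  west (west): (row=7, col=1) -> (row=7, col=0)
  east (east): (row=7, col=0) -> (row=7, col=1)
  east (east): (row=7, col=1) -> (row=7, col=2)
  east (east): blocked, stay at (row=7, col=2)
  west (west): (row=7, col=2) -> (row=7, col=1)
  west (west): (row=7, col=1) -> (row=7, col=0)
Final: (row=7, col=0)

Answer: Final position: (row=7, col=0)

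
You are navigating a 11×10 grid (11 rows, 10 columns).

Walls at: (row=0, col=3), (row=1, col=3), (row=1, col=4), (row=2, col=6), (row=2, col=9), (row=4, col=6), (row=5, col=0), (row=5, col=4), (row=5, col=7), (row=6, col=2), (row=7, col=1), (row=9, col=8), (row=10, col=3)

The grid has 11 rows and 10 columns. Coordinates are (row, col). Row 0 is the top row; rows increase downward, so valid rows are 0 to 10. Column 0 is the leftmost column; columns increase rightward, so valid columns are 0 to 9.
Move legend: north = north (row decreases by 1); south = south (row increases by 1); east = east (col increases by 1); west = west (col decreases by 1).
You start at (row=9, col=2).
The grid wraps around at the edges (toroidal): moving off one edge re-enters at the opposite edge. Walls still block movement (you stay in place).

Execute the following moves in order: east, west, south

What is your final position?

Answer: Final position: (row=10, col=2)

Derivation:
Start: (row=9, col=2)
  east (east): (row=9, col=2) -> (row=9, col=3)
  west (west): (row=9, col=3) -> (row=9, col=2)
  south (south): (row=9, col=2) -> (row=10, col=2)
Final: (row=10, col=2)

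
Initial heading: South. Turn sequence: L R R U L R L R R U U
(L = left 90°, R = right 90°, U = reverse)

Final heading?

Answer: Final heading: South

Derivation:
Start: South
  L (left (90° counter-clockwise)) -> East
  R (right (90° clockwise)) -> South
  R (right (90° clockwise)) -> West
  U (U-turn (180°)) -> East
  L (left (90° counter-clockwise)) -> North
  R (right (90° clockwise)) -> East
  L (left (90° counter-clockwise)) -> North
  R (right (90° clockwise)) -> East
  R (right (90° clockwise)) -> South
  U (U-turn (180°)) -> North
  U (U-turn (180°)) -> South
Final: South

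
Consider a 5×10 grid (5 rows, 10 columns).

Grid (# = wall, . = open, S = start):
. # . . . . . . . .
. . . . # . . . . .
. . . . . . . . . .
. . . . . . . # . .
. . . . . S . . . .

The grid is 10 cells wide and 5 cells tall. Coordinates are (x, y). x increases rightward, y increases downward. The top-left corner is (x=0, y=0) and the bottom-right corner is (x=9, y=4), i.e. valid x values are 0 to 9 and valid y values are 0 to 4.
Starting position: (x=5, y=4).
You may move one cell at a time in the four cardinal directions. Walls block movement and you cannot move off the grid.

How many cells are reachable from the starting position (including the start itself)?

Answer: Reachable cells: 47

Derivation:
BFS flood-fill from (x=5, y=4):
  Distance 0: (x=5, y=4)
  Distance 1: (x=5, y=3), (x=4, y=4), (x=6, y=4)
  Distance 2: (x=5, y=2), (x=4, y=3), (x=6, y=3), (x=3, y=4), (x=7, y=4)
  Distance 3: (x=5, y=1), (x=4, y=2), (x=6, y=2), (x=3, y=3), (x=2, y=4), (x=8, y=4)
  Distance 4: (x=5, y=0), (x=6, y=1), (x=3, y=2), (x=7, y=2), (x=2, y=3), (x=8, y=3), (x=1, y=4), (x=9, y=4)
  Distance 5: (x=4, y=0), (x=6, y=0), (x=3, y=1), (x=7, y=1), (x=2, y=2), (x=8, y=2), (x=1, y=3), (x=9, y=3), (x=0, y=4)
  Distance 6: (x=3, y=0), (x=7, y=0), (x=2, y=1), (x=8, y=1), (x=1, y=2), (x=9, y=2), (x=0, y=3)
  Distance 7: (x=2, y=0), (x=8, y=0), (x=1, y=1), (x=9, y=1), (x=0, y=2)
  Distance 8: (x=9, y=0), (x=0, y=1)
  Distance 9: (x=0, y=0)
Total reachable: 47 (grid has 47 open cells total)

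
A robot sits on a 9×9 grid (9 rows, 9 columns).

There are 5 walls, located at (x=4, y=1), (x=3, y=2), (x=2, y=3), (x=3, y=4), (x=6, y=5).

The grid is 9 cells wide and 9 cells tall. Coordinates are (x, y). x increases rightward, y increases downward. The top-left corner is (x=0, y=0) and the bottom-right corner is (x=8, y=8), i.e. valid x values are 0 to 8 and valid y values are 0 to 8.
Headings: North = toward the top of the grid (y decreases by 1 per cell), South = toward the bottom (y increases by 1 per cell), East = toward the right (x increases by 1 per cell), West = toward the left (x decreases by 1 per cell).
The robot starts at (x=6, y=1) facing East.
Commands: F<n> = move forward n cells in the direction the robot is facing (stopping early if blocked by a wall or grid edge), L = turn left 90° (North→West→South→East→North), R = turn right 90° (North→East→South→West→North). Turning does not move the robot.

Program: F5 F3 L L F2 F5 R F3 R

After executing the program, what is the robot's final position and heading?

Start: (x=6, y=1), facing East
  F5: move forward 2/5 (blocked), now at (x=8, y=1)
  F3: move forward 0/3 (blocked), now at (x=8, y=1)
  L: turn left, now facing North
  L: turn left, now facing West
  F2: move forward 2, now at (x=6, y=1)
  F5: move forward 1/5 (blocked), now at (x=5, y=1)
  R: turn right, now facing North
  F3: move forward 1/3 (blocked), now at (x=5, y=0)
  R: turn right, now facing East
Final: (x=5, y=0), facing East

Answer: Final position: (x=5, y=0), facing East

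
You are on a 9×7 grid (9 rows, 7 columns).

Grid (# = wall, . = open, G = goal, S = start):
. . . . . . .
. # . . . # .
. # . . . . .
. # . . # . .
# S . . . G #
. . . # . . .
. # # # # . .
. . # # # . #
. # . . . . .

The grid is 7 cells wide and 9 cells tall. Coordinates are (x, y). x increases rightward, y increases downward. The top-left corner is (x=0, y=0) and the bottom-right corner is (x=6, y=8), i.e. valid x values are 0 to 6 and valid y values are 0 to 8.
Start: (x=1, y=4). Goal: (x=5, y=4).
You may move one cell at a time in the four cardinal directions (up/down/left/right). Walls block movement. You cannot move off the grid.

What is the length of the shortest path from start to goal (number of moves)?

Answer: Shortest path length: 4

Derivation:
BFS from (x=1, y=4) until reaching (x=5, y=4):
  Distance 0: (x=1, y=4)
  Distance 1: (x=2, y=4), (x=1, y=5)
  Distance 2: (x=2, y=3), (x=3, y=4), (x=0, y=5), (x=2, y=5)
  Distance 3: (x=2, y=2), (x=3, y=3), (x=4, y=4), (x=0, y=6)
  Distance 4: (x=2, y=1), (x=3, y=2), (x=5, y=4), (x=4, y=5), (x=0, y=7)  <- goal reached here
One shortest path (4 moves): (x=1, y=4) -> (x=2, y=4) -> (x=3, y=4) -> (x=4, y=4) -> (x=5, y=4)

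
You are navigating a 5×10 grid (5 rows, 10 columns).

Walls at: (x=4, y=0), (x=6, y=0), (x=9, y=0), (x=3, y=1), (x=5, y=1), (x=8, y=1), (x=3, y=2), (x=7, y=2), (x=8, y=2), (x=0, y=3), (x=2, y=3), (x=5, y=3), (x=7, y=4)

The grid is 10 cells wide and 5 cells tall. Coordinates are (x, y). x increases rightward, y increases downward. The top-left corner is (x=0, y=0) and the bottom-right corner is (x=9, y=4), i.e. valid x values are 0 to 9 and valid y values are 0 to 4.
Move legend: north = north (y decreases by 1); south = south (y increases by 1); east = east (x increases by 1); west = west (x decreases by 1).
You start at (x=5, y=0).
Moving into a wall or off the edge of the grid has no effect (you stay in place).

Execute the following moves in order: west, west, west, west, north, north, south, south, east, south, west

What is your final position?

Answer: Final position: (x=5, y=0)

Derivation:
Start: (x=5, y=0)
  [×4]west (west): blocked, stay at (x=5, y=0)
  north (north): blocked, stay at (x=5, y=0)
  north (north): blocked, stay at (x=5, y=0)
  south (south): blocked, stay at (x=5, y=0)
  south (south): blocked, stay at (x=5, y=0)
  east (east): blocked, stay at (x=5, y=0)
  south (south): blocked, stay at (x=5, y=0)
  west (west): blocked, stay at (x=5, y=0)
Final: (x=5, y=0)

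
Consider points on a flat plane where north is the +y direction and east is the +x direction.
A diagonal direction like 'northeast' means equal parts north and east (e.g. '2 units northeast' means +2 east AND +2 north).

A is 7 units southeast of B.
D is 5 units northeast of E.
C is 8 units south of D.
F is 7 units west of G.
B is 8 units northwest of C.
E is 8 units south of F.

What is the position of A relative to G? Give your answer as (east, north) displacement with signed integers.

Answer: A is at (east=-3, north=-10) relative to G.

Derivation:
Place G at the origin (east=0, north=0).
  F is 7 units west of G: delta (east=-7, north=+0); F at (east=-7, north=0).
  E is 8 units south of F: delta (east=+0, north=-8); E at (east=-7, north=-8).
  D is 5 units northeast of E: delta (east=+5, north=+5); D at (east=-2, north=-3).
  C is 8 units south of D: delta (east=+0, north=-8); C at (east=-2, north=-11).
  B is 8 units northwest of C: delta (east=-8, north=+8); B at (east=-10, north=-3).
  A is 7 units southeast of B: delta (east=+7, north=-7); A at (east=-3, north=-10).
Therefore A relative to G: (east=-3, north=-10).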